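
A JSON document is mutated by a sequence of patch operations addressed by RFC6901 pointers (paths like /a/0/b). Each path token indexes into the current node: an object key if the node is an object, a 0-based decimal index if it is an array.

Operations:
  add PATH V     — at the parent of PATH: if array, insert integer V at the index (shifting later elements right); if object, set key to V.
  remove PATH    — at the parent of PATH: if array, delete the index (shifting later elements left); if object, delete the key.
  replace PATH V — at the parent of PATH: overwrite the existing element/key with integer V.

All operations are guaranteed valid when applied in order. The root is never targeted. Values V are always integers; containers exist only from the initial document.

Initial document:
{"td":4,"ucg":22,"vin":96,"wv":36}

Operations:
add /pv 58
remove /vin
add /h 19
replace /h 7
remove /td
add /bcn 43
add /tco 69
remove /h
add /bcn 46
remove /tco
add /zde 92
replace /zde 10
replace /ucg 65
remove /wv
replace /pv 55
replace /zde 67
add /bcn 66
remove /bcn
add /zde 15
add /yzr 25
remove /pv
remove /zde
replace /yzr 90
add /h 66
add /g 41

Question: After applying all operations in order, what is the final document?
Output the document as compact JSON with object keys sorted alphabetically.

Answer: {"g":41,"h":66,"ucg":65,"yzr":90}

Derivation:
After op 1 (add /pv 58): {"pv":58,"td":4,"ucg":22,"vin":96,"wv":36}
After op 2 (remove /vin): {"pv":58,"td":4,"ucg":22,"wv":36}
After op 3 (add /h 19): {"h":19,"pv":58,"td":4,"ucg":22,"wv":36}
After op 4 (replace /h 7): {"h":7,"pv":58,"td":4,"ucg":22,"wv":36}
After op 5 (remove /td): {"h":7,"pv":58,"ucg":22,"wv":36}
After op 6 (add /bcn 43): {"bcn":43,"h":7,"pv":58,"ucg":22,"wv":36}
After op 7 (add /tco 69): {"bcn":43,"h":7,"pv":58,"tco":69,"ucg":22,"wv":36}
After op 8 (remove /h): {"bcn":43,"pv":58,"tco":69,"ucg":22,"wv":36}
After op 9 (add /bcn 46): {"bcn":46,"pv":58,"tco":69,"ucg":22,"wv":36}
After op 10 (remove /tco): {"bcn":46,"pv":58,"ucg":22,"wv":36}
After op 11 (add /zde 92): {"bcn":46,"pv":58,"ucg":22,"wv":36,"zde":92}
After op 12 (replace /zde 10): {"bcn":46,"pv":58,"ucg":22,"wv":36,"zde":10}
After op 13 (replace /ucg 65): {"bcn":46,"pv":58,"ucg":65,"wv":36,"zde":10}
After op 14 (remove /wv): {"bcn":46,"pv":58,"ucg":65,"zde":10}
After op 15 (replace /pv 55): {"bcn":46,"pv":55,"ucg":65,"zde":10}
After op 16 (replace /zde 67): {"bcn":46,"pv":55,"ucg":65,"zde":67}
After op 17 (add /bcn 66): {"bcn":66,"pv":55,"ucg":65,"zde":67}
After op 18 (remove /bcn): {"pv":55,"ucg":65,"zde":67}
After op 19 (add /zde 15): {"pv":55,"ucg":65,"zde":15}
After op 20 (add /yzr 25): {"pv":55,"ucg":65,"yzr":25,"zde":15}
After op 21 (remove /pv): {"ucg":65,"yzr":25,"zde":15}
After op 22 (remove /zde): {"ucg":65,"yzr":25}
After op 23 (replace /yzr 90): {"ucg":65,"yzr":90}
After op 24 (add /h 66): {"h":66,"ucg":65,"yzr":90}
After op 25 (add /g 41): {"g":41,"h":66,"ucg":65,"yzr":90}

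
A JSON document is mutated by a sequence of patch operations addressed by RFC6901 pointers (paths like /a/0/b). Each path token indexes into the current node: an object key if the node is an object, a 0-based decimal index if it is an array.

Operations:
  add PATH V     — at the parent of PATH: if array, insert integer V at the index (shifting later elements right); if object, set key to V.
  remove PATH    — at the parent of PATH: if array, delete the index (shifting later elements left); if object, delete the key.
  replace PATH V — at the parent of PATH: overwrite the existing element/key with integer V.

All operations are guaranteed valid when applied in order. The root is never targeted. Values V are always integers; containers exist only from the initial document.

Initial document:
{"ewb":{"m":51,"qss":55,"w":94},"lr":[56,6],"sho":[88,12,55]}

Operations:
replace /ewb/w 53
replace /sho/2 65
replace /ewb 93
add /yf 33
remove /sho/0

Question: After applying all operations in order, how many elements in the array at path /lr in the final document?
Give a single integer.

After op 1 (replace /ewb/w 53): {"ewb":{"m":51,"qss":55,"w":53},"lr":[56,6],"sho":[88,12,55]}
After op 2 (replace /sho/2 65): {"ewb":{"m":51,"qss":55,"w":53},"lr":[56,6],"sho":[88,12,65]}
After op 3 (replace /ewb 93): {"ewb":93,"lr":[56,6],"sho":[88,12,65]}
After op 4 (add /yf 33): {"ewb":93,"lr":[56,6],"sho":[88,12,65],"yf":33}
After op 5 (remove /sho/0): {"ewb":93,"lr":[56,6],"sho":[12,65],"yf":33}
Size at path /lr: 2

Answer: 2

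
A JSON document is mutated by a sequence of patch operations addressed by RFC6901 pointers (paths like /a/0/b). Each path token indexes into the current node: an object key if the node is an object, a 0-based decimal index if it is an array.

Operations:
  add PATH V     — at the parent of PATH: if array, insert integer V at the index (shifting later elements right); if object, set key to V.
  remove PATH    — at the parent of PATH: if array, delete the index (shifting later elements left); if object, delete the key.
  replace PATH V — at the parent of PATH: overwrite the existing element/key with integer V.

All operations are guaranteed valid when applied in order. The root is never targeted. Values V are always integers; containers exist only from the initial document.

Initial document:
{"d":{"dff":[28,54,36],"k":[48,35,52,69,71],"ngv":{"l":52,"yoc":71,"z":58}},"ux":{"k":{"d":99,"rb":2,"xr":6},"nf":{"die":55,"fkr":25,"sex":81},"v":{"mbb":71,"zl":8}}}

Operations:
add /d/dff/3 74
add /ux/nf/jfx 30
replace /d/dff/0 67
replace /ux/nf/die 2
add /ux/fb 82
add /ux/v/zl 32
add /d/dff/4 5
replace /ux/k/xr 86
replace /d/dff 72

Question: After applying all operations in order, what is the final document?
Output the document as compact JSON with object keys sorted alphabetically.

After op 1 (add /d/dff/3 74): {"d":{"dff":[28,54,36,74],"k":[48,35,52,69,71],"ngv":{"l":52,"yoc":71,"z":58}},"ux":{"k":{"d":99,"rb":2,"xr":6},"nf":{"die":55,"fkr":25,"sex":81},"v":{"mbb":71,"zl":8}}}
After op 2 (add /ux/nf/jfx 30): {"d":{"dff":[28,54,36,74],"k":[48,35,52,69,71],"ngv":{"l":52,"yoc":71,"z":58}},"ux":{"k":{"d":99,"rb":2,"xr":6},"nf":{"die":55,"fkr":25,"jfx":30,"sex":81},"v":{"mbb":71,"zl":8}}}
After op 3 (replace /d/dff/0 67): {"d":{"dff":[67,54,36,74],"k":[48,35,52,69,71],"ngv":{"l":52,"yoc":71,"z":58}},"ux":{"k":{"d":99,"rb":2,"xr":6},"nf":{"die":55,"fkr":25,"jfx":30,"sex":81},"v":{"mbb":71,"zl":8}}}
After op 4 (replace /ux/nf/die 2): {"d":{"dff":[67,54,36,74],"k":[48,35,52,69,71],"ngv":{"l":52,"yoc":71,"z":58}},"ux":{"k":{"d":99,"rb":2,"xr":6},"nf":{"die":2,"fkr":25,"jfx":30,"sex":81},"v":{"mbb":71,"zl":8}}}
After op 5 (add /ux/fb 82): {"d":{"dff":[67,54,36,74],"k":[48,35,52,69,71],"ngv":{"l":52,"yoc":71,"z":58}},"ux":{"fb":82,"k":{"d":99,"rb":2,"xr":6},"nf":{"die":2,"fkr":25,"jfx":30,"sex":81},"v":{"mbb":71,"zl":8}}}
After op 6 (add /ux/v/zl 32): {"d":{"dff":[67,54,36,74],"k":[48,35,52,69,71],"ngv":{"l":52,"yoc":71,"z":58}},"ux":{"fb":82,"k":{"d":99,"rb":2,"xr":6},"nf":{"die":2,"fkr":25,"jfx":30,"sex":81},"v":{"mbb":71,"zl":32}}}
After op 7 (add /d/dff/4 5): {"d":{"dff":[67,54,36,74,5],"k":[48,35,52,69,71],"ngv":{"l":52,"yoc":71,"z":58}},"ux":{"fb":82,"k":{"d":99,"rb":2,"xr":6},"nf":{"die":2,"fkr":25,"jfx":30,"sex":81},"v":{"mbb":71,"zl":32}}}
After op 8 (replace /ux/k/xr 86): {"d":{"dff":[67,54,36,74,5],"k":[48,35,52,69,71],"ngv":{"l":52,"yoc":71,"z":58}},"ux":{"fb":82,"k":{"d":99,"rb":2,"xr":86},"nf":{"die":2,"fkr":25,"jfx":30,"sex":81},"v":{"mbb":71,"zl":32}}}
After op 9 (replace /d/dff 72): {"d":{"dff":72,"k":[48,35,52,69,71],"ngv":{"l":52,"yoc":71,"z":58}},"ux":{"fb":82,"k":{"d":99,"rb":2,"xr":86},"nf":{"die":2,"fkr":25,"jfx":30,"sex":81},"v":{"mbb":71,"zl":32}}}

Answer: {"d":{"dff":72,"k":[48,35,52,69,71],"ngv":{"l":52,"yoc":71,"z":58}},"ux":{"fb":82,"k":{"d":99,"rb":2,"xr":86},"nf":{"die":2,"fkr":25,"jfx":30,"sex":81},"v":{"mbb":71,"zl":32}}}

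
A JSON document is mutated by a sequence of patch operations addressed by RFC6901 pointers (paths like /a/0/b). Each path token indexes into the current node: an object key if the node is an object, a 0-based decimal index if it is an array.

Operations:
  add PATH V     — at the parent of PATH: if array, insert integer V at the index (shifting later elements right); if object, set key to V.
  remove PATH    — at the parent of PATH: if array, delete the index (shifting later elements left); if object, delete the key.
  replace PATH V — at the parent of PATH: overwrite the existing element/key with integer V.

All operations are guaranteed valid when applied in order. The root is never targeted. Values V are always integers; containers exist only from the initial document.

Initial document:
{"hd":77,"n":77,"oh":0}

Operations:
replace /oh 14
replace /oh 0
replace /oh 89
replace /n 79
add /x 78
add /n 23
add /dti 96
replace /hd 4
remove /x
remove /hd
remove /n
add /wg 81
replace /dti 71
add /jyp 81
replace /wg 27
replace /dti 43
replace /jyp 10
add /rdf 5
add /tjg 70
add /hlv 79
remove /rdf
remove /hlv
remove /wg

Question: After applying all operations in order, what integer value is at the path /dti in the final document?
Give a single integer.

Answer: 43

Derivation:
After op 1 (replace /oh 14): {"hd":77,"n":77,"oh":14}
After op 2 (replace /oh 0): {"hd":77,"n":77,"oh":0}
After op 3 (replace /oh 89): {"hd":77,"n":77,"oh":89}
After op 4 (replace /n 79): {"hd":77,"n":79,"oh":89}
After op 5 (add /x 78): {"hd":77,"n":79,"oh":89,"x":78}
After op 6 (add /n 23): {"hd":77,"n":23,"oh":89,"x":78}
After op 7 (add /dti 96): {"dti":96,"hd":77,"n":23,"oh":89,"x":78}
After op 8 (replace /hd 4): {"dti":96,"hd":4,"n":23,"oh":89,"x":78}
After op 9 (remove /x): {"dti":96,"hd":4,"n":23,"oh":89}
After op 10 (remove /hd): {"dti":96,"n":23,"oh":89}
After op 11 (remove /n): {"dti":96,"oh":89}
After op 12 (add /wg 81): {"dti":96,"oh":89,"wg":81}
After op 13 (replace /dti 71): {"dti":71,"oh":89,"wg":81}
After op 14 (add /jyp 81): {"dti":71,"jyp":81,"oh":89,"wg":81}
After op 15 (replace /wg 27): {"dti":71,"jyp":81,"oh":89,"wg":27}
After op 16 (replace /dti 43): {"dti":43,"jyp":81,"oh":89,"wg":27}
After op 17 (replace /jyp 10): {"dti":43,"jyp":10,"oh":89,"wg":27}
After op 18 (add /rdf 5): {"dti":43,"jyp":10,"oh":89,"rdf":5,"wg":27}
After op 19 (add /tjg 70): {"dti":43,"jyp":10,"oh":89,"rdf":5,"tjg":70,"wg":27}
After op 20 (add /hlv 79): {"dti":43,"hlv":79,"jyp":10,"oh":89,"rdf":5,"tjg":70,"wg":27}
After op 21 (remove /rdf): {"dti":43,"hlv":79,"jyp":10,"oh":89,"tjg":70,"wg":27}
After op 22 (remove /hlv): {"dti":43,"jyp":10,"oh":89,"tjg":70,"wg":27}
After op 23 (remove /wg): {"dti":43,"jyp":10,"oh":89,"tjg":70}
Value at /dti: 43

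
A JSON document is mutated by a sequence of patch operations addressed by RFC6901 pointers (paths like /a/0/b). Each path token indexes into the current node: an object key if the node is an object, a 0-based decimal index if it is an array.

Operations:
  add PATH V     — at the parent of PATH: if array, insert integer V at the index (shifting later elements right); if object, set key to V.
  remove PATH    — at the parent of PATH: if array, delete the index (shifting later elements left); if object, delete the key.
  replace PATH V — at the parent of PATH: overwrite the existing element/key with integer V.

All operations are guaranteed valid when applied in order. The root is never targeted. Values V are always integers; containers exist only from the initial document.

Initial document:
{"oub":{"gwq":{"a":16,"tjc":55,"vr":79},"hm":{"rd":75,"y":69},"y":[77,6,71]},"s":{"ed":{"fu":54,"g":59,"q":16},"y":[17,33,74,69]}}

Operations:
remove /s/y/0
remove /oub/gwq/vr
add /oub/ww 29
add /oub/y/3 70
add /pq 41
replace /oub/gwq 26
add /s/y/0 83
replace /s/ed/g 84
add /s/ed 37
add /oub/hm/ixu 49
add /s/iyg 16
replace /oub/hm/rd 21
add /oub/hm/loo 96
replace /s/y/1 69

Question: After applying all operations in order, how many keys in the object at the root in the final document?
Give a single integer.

Answer: 3

Derivation:
After op 1 (remove /s/y/0): {"oub":{"gwq":{"a":16,"tjc":55,"vr":79},"hm":{"rd":75,"y":69},"y":[77,6,71]},"s":{"ed":{"fu":54,"g":59,"q":16},"y":[33,74,69]}}
After op 2 (remove /oub/gwq/vr): {"oub":{"gwq":{"a":16,"tjc":55},"hm":{"rd":75,"y":69},"y":[77,6,71]},"s":{"ed":{"fu":54,"g":59,"q":16},"y":[33,74,69]}}
After op 3 (add /oub/ww 29): {"oub":{"gwq":{"a":16,"tjc":55},"hm":{"rd":75,"y":69},"ww":29,"y":[77,6,71]},"s":{"ed":{"fu":54,"g":59,"q":16},"y":[33,74,69]}}
After op 4 (add /oub/y/3 70): {"oub":{"gwq":{"a":16,"tjc":55},"hm":{"rd":75,"y":69},"ww":29,"y":[77,6,71,70]},"s":{"ed":{"fu":54,"g":59,"q":16},"y":[33,74,69]}}
After op 5 (add /pq 41): {"oub":{"gwq":{"a":16,"tjc":55},"hm":{"rd":75,"y":69},"ww":29,"y":[77,6,71,70]},"pq":41,"s":{"ed":{"fu":54,"g":59,"q":16},"y":[33,74,69]}}
After op 6 (replace /oub/gwq 26): {"oub":{"gwq":26,"hm":{"rd":75,"y":69},"ww":29,"y":[77,6,71,70]},"pq":41,"s":{"ed":{"fu":54,"g":59,"q":16},"y":[33,74,69]}}
After op 7 (add /s/y/0 83): {"oub":{"gwq":26,"hm":{"rd":75,"y":69},"ww":29,"y":[77,6,71,70]},"pq":41,"s":{"ed":{"fu":54,"g":59,"q":16},"y":[83,33,74,69]}}
After op 8 (replace /s/ed/g 84): {"oub":{"gwq":26,"hm":{"rd":75,"y":69},"ww":29,"y":[77,6,71,70]},"pq":41,"s":{"ed":{"fu":54,"g":84,"q":16},"y":[83,33,74,69]}}
After op 9 (add /s/ed 37): {"oub":{"gwq":26,"hm":{"rd":75,"y":69},"ww":29,"y":[77,6,71,70]},"pq":41,"s":{"ed":37,"y":[83,33,74,69]}}
After op 10 (add /oub/hm/ixu 49): {"oub":{"gwq":26,"hm":{"ixu":49,"rd":75,"y":69},"ww":29,"y":[77,6,71,70]},"pq":41,"s":{"ed":37,"y":[83,33,74,69]}}
After op 11 (add /s/iyg 16): {"oub":{"gwq":26,"hm":{"ixu":49,"rd":75,"y":69},"ww":29,"y":[77,6,71,70]},"pq":41,"s":{"ed":37,"iyg":16,"y":[83,33,74,69]}}
After op 12 (replace /oub/hm/rd 21): {"oub":{"gwq":26,"hm":{"ixu":49,"rd":21,"y":69},"ww":29,"y":[77,6,71,70]},"pq":41,"s":{"ed":37,"iyg":16,"y":[83,33,74,69]}}
After op 13 (add /oub/hm/loo 96): {"oub":{"gwq":26,"hm":{"ixu":49,"loo":96,"rd":21,"y":69},"ww":29,"y":[77,6,71,70]},"pq":41,"s":{"ed":37,"iyg":16,"y":[83,33,74,69]}}
After op 14 (replace /s/y/1 69): {"oub":{"gwq":26,"hm":{"ixu":49,"loo":96,"rd":21,"y":69},"ww":29,"y":[77,6,71,70]},"pq":41,"s":{"ed":37,"iyg":16,"y":[83,69,74,69]}}
Size at the root: 3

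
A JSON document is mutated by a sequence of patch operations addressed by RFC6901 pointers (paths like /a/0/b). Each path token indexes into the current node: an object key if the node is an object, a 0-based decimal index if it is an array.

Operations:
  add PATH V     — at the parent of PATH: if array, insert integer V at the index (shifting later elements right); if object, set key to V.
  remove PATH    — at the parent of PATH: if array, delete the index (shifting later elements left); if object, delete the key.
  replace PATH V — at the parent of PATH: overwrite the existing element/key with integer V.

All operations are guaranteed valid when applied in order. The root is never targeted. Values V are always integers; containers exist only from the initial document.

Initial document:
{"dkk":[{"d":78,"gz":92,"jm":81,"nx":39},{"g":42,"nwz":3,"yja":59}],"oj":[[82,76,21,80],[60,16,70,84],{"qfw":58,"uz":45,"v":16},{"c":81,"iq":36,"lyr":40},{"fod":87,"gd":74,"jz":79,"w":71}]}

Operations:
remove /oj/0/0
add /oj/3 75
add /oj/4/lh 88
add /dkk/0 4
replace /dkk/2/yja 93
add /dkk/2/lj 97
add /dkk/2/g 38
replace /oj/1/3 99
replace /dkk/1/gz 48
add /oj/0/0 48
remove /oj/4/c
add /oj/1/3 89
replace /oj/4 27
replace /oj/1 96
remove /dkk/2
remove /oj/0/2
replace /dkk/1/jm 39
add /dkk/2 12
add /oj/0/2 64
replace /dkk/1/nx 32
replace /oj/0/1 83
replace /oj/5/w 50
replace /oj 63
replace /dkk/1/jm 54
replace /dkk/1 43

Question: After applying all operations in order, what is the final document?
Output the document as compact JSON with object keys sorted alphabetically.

After op 1 (remove /oj/0/0): {"dkk":[{"d":78,"gz":92,"jm":81,"nx":39},{"g":42,"nwz":3,"yja":59}],"oj":[[76,21,80],[60,16,70,84],{"qfw":58,"uz":45,"v":16},{"c":81,"iq":36,"lyr":40},{"fod":87,"gd":74,"jz":79,"w":71}]}
After op 2 (add /oj/3 75): {"dkk":[{"d":78,"gz":92,"jm":81,"nx":39},{"g":42,"nwz":3,"yja":59}],"oj":[[76,21,80],[60,16,70,84],{"qfw":58,"uz":45,"v":16},75,{"c":81,"iq":36,"lyr":40},{"fod":87,"gd":74,"jz":79,"w":71}]}
After op 3 (add /oj/4/lh 88): {"dkk":[{"d":78,"gz":92,"jm":81,"nx":39},{"g":42,"nwz":3,"yja":59}],"oj":[[76,21,80],[60,16,70,84],{"qfw":58,"uz":45,"v":16},75,{"c":81,"iq":36,"lh":88,"lyr":40},{"fod":87,"gd":74,"jz":79,"w":71}]}
After op 4 (add /dkk/0 4): {"dkk":[4,{"d":78,"gz":92,"jm":81,"nx":39},{"g":42,"nwz":3,"yja":59}],"oj":[[76,21,80],[60,16,70,84],{"qfw":58,"uz":45,"v":16},75,{"c":81,"iq":36,"lh":88,"lyr":40},{"fod":87,"gd":74,"jz":79,"w":71}]}
After op 5 (replace /dkk/2/yja 93): {"dkk":[4,{"d":78,"gz":92,"jm":81,"nx":39},{"g":42,"nwz":3,"yja":93}],"oj":[[76,21,80],[60,16,70,84],{"qfw":58,"uz":45,"v":16},75,{"c":81,"iq":36,"lh":88,"lyr":40},{"fod":87,"gd":74,"jz":79,"w":71}]}
After op 6 (add /dkk/2/lj 97): {"dkk":[4,{"d":78,"gz":92,"jm":81,"nx":39},{"g":42,"lj":97,"nwz":3,"yja":93}],"oj":[[76,21,80],[60,16,70,84],{"qfw":58,"uz":45,"v":16},75,{"c":81,"iq":36,"lh":88,"lyr":40},{"fod":87,"gd":74,"jz":79,"w":71}]}
After op 7 (add /dkk/2/g 38): {"dkk":[4,{"d":78,"gz":92,"jm":81,"nx":39},{"g":38,"lj":97,"nwz":3,"yja":93}],"oj":[[76,21,80],[60,16,70,84],{"qfw":58,"uz":45,"v":16},75,{"c":81,"iq":36,"lh":88,"lyr":40},{"fod":87,"gd":74,"jz":79,"w":71}]}
After op 8 (replace /oj/1/3 99): {"dkk":[4,{"d":78,"gz":92,"jm":81,"nx":39},{"g":38,"lj":97,"nwz":3,"yja":93}],"oj":[[76,21,80],[60,16,70,99],{"qfw":58,"uz":45,"v":16},75,{"c":81,"iq":36,"lh":88,"lyr":40},{"fod":87,"gd":74,"jz":79,"w":71}]}
After op 9 (replace /dkk/1/gz 48): {"dkk":[4,{"d":78,"gz":48,"jm":81,"nx":39},{"g":38,"lj":97,"nwz":3,"yja":93}],"oj":[[76,21,80],[60,16,70,99],{"qfw":58,"uz":45,"v":16},75,{"c":81,"iq":36,"lh":88,"lyr":40},{"fod":87,"gd":74,"jz":79,"w":71}]}
After op 10 (add /oj/0/0 48): {"dkk":[4,{"d":78,"gz":48,"jm":81,"nx":39},{"g":38,"lj":97,"nwz":3,"yja":93}],"oj":[[48,76,21,80],[60,16,70,99],{"qfw":58,"uz":45,"v":16},75,{"c":81,"iq":36,"lh":88,"lyr":40},{"fod":87,"gd":74,"jz":79,"w":71}]}
After op 11 (remove /oj/4/c): {"dkk":[4,{"d":78,"gz":48,"jm":81,"nx":39},{"g":38,"lj":97,"nwz":3,"yja":93}],"oj":[[48,76,21,80],[60,16,70,99],{"qfw":58,"uz":45,"v":16},75,{"iq":36,"lh":88,"lyr":40},{"fod":87,"gd":74,"jz":79,"w":71}]}
After op 12 (add /oj/1/3 89): {"dkk":[4,{"d":78,"gz":48,"jm":81,"nx":39},{"g":38,"lj":97,"nwz":3,"yja":93}],"oj":[[48,76,21,80],[60,16,70,89,99],{"qfw":58,"uz":45,"v":16},75,{"iq":36,"lh":88,"lyr":40},{"fod":87,"gd":74,"jz":79,"w":71}]}
After op 13 (replace /oj/4 27): {"dkk":[4,{"d":78,"gz":48,"jm":81,"nx":39},{"g":38,"lj":97,"nwz":3,"yja":93}],"oj":[[48,76,21,80],[60,16,70,89,99],{"qfw":58,"uz":45,"v":16},75,27,{"fod":87,"gd":74,"jz":79,"w":71}]}
After op 14 (replace /oj/1 96): {"dkk":[4,{"d":78,"gz":48,"jm":81,"nx":39},{"g":38,"lj":97,"nwz":3,"yja":93}],"oj":[[48,76,21,80],96,{"qfw":58,"uz":45,"v":16},75,27,{"fod":87,"gd":74,"jz":79,"w":71}]}
After op 15 (remove /dkk/2): {"dkk":[4,{"d":78,"gz":48,"jm":81,"nx":39}],"oj":[[48,76,21,80],96,{"qfw":58,"uz":45,"v":16},75,27,{"fod":87,"gd":74,"jz":79,"w":71}]}
After op 16 (remove /oj/0/2): {"dkk":[4,{"d":78,"gz":48,"jm":81,"nx":39}],"oj":[[48,76,80],96,{"qfw":58,"uz":45,"v":16},75,27,{"fod":87,"gd":74,"jz":79,"w":71}]}
After op 17 (replace /dkk/1/jm 39): {"dkk":[4,{"d":78,"gz":48,"jm":39,"nx":39}],"oj":[[48,76,80],96,{"qfw":58,"uz":45,"v":16},75,27,{"fod":87,"gd":74,"jz":79,"w":71}]}
After op 18 (add /dkk/2 12): {"dkk":[4,{"d":78,"gz":48,"jm":39,"nx":39},12],"oj":[[48,76,80],96,{"qfw":58,"uz":45,"v":16},75,27,{"fod":87,"gd":74,"jz":79,"w":71}]}
After op 19 (add /oj/0/2 64): {"dkk":[4,{"d":78,"gz":48,"jm":39,"nx":39},12],"oj":[[48,76,64,80],96,{"qfw":58,"uz":45,"v":16},75,27,{"fod":87,"gd":74,"jz":79,"w":71}]}
After op 20 (replace /dkk/1/nx 32): {"dkk":[4,{"d":78,"gz":48,"jm":39,"nx":32},12],"oj":[[48,76,64,80],96,{"qfw":58,"uz":45,"v":16},75,27,{"fod":87,"gd":74,"jz":79,"w":71}]}
After op 21 (replace /oj/0/1 83): {"dkk":[4,{"d":78,"gz":48,"jm":39,"nx":32},12],"oj":[[48,83,64,80],96,{"qfw":58,"uz":45,"v":16},75,27,{"fod":87,"gd":74,"jz":79,"w":71}]}
After op 22 (replace /oj/5/w 50): {"dkk":[4,{"d":78,"gz":48,"jm":39,"nx":32},12],"oj":[[48,83,64,80],96,{"qfw":58,"uz":45,"v":16},75,27,{"fod":87,"gd":74,"jz":79,"w":50}]}
After op 23 (replace /oj 63): {"dkk":[4,{"d":78,"gz":48,"jm":39,"nx":32},12],"oj":63}
After op 24 (replace /dkk/1/jm 54): {"dkk":[4,{"d":78,"gz":48,"jm":54,"nx":32},12],"oj":63}
After op 25 (replace /dkk/1 43): {"dkk":[4,43,12],"oj":63}

Answer: {"dkk":[4,43,12],"oj":63}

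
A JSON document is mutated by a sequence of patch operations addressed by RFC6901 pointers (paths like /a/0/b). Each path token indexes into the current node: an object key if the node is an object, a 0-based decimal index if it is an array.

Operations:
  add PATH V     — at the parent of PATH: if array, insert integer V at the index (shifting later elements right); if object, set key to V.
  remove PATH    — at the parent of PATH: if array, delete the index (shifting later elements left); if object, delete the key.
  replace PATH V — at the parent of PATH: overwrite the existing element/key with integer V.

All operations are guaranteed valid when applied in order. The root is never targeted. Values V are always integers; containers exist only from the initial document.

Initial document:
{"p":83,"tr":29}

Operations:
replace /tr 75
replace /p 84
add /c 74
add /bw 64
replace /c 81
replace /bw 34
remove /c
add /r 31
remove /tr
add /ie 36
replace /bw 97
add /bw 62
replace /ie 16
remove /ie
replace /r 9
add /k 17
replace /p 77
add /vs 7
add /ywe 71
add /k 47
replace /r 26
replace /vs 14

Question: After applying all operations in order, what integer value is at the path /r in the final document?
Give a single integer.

Answer: 26

Derivation:
After op 1 (replace /tr 75): {"p":83,"tr":75}
After op 2 (replace /p 84): {"p":84,"tr":75}
After op 3 (add /c 74): {"c":74,"p":84,"tr":75}
After op 4 (add /bw 64): {"bw":64,"c":74,"p":84,"tr":75}
After op 5 (replace /c 81): {"bw":64,"c":81,"p":84,"tr":75}
After op 6 (replace /bw 34): {"bw":34,"c":81,"p":84,"tr":75}
After op 7 (remove /c): {"bw":34,"p":84,"tr":75}
After op 8 (add /r 31): {"bw":34,"p":84,"r":31,"tr":75}
After op 9 (remove /tr): {"bw":34,"p":84,"r":31}
After op 10 (add /ie 36): {"bw":34,"ie":36,"p":84,"r":31}
After op 11 (replace /bw 97): {"bw":97,"ie":36,"p":84,"r":31}
After op 12 (add /bw 62): {"bw":62,"ie":36,"p":84,"r":31}
After op 13 (replace /ie 16): {"bw":62,"ie":16,"p":84,"r":31}
After op 14 (remove /ie): {"bw":62,"p":84,"r":31}
After op 15 (replace /r 9): {"bw":62,"p":84,"r":9}
After op 16 (add /k 17): {"bw":62,"k":17,"p":84,"r":9}
After op 17 (replace /p 77): {"bw":62,"k":17,"p":77,"r":9}
After op 18 (add /vs 7): {"bw":62,"k":17,"p":77,"r":9,"vs":7}
After op 19 (add /ywe 71): {"bw":62,"k":17,"p":77,"r":9,"vs":7,"ywe":71}
After op 20 (add /k 47): {"bw":62,"k":47,"p":77,"r":9,"vs":7,"ywe":71}
After op 21 (replace /r 26): {"bw":62,"k":47,"p":77,"r":26,"vs":7,"ywe":71}
After op 22 (replace /vs 14): {"bw":62,"k":47,"p":77,"r":26,"vs":14,"ywe":71}
Value at /r: 26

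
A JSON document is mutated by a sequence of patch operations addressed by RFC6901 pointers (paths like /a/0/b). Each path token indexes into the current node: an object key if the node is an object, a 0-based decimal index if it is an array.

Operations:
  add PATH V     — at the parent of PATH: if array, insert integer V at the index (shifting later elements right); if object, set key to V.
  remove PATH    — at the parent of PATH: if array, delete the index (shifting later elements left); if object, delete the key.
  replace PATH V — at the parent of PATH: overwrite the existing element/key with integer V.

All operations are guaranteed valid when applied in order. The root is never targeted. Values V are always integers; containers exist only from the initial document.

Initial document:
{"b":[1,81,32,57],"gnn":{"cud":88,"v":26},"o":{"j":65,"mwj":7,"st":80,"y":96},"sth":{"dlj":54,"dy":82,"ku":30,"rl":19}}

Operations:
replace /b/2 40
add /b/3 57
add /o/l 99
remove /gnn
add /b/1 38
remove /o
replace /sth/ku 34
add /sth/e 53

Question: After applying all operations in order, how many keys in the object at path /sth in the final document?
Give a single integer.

After op 1 (replace /b/2 40): {"b":[1,81,40,57],"gnn":{"cud":88,"v":26},"o":{"j":65,"mwj":7,"st":80,"y":96},"sth":{"dlj":54,"dy":82,"ku":30,"rl":19}}
After op 2 (add /b/3 57): {"b":[1,81,40,57,57],"gnn":{"cud":88,"v":26},"o":{"j":65,"mwj":7,"st":80,"y":96},"sth":{"dlj":54,"dy":82,"ku":30,"rl":19}}
After op 3 (add /o/l 99): {"b":[1,81,40,57,57],"gnn":{"cud":88,"v":26},"o":{"j":65,"l":99,"mwj":7,"st":80,"y":96},"sth":{"dlj":54,"dy":82,"ku":30,"rl":19}}
After op 4 (remove /gnn): {"b":[1,81,40,57,57],"o":{"j":65,"l":99,"mwj":7,"st":80,"y":96},"sth":{"dlj":54,"dy":82,"ku":30,"rl":19}}
After op 5 (add /b/1 38): {"b":[1,38,81,40,57,57],"o":{"j":65,"l":99,"mwj":7,"st":80,"y":96},"sth":{"dlj":54,"dy":82,"ku":30,"rl":19}}
After op 6 (remove /o): {"b":[1,38,81,40,57,57],"sth":{"dlj":54,"dy":82,"ku":30,"rl":19}}
After op 7 (replace /sth/ku 34): {"b":[1,38,81,40,57,57],"sth":{"dlj":54,"dy":82,"ku":34,"rl":19}}
After op 8 (add /sth/e 53): {"b":[1,38,81,40,57,57],"sth":{"dlj":54,"dy":82,"e":53,"ku":34,"rl":19}}
Size at path /sth: 5

Answer: 5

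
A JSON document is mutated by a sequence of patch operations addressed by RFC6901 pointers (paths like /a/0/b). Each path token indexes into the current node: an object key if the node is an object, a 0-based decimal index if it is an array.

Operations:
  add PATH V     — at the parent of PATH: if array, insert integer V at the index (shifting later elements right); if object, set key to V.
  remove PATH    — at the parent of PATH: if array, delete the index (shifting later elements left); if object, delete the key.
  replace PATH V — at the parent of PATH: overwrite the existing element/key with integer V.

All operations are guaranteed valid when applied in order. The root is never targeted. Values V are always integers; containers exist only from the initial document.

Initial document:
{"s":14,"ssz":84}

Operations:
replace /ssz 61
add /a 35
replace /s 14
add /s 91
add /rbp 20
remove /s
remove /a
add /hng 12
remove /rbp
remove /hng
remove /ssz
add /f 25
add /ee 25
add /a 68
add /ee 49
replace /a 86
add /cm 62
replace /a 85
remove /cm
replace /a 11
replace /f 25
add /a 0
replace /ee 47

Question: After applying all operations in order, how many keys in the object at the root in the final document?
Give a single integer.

After op 1 (replace /ssz 61): {"s":14,"ssz":61}
After op 2 (add /a 35): {"a":35,"s":14,"ssz":61}
After op 3 (replace /s 14): {"a":35,"s":14,"ssz":61}
After op 4 (add /s 91): {"a":35,"s":91,"ssz":61}
After op 5 (add /rbp 20): {"a":35,"rbp":20,"s":91,"ssz":61}
After op 6 (remove /s): {"a":35,"rbp":20,"ssz":61}
After op 7 (remove /a): {"rbp":20,"ssz":61}
After op 8 (add /hng 12): {"hng":12,"rbp":20,"ssz":61}
After op 9 (remove /rbp): {"hng":12,"ssz":61}
After op 10 (remove /hng): {"ssz":61}
After op 11 (remove /ssz): {}
After op 12 (add /f 25): {"f":25}
After op 13 (add /ee 25): {"ee":25,"f":25}
After op 14 (add /a 68): {"a":68,"ee":25,"f":25}
After op 15 (add /ee 49): {"a":68,"ee":49,"f":25}
After op 16 (replace /a 86): {"a":86,"ee":49,"f":25}
After op 17 (add /cm 62): {"a":86,"cm":62,"ee":49,"f":25}
After op 18 (replace /a 85): {"a":85,"cm":62,"ee":49,"f":25}
After op 19 (remove /cm): {"a":85,"ee":49,"f":25}
After op 20 (replace /a 11): {"a":11,"ee":49,"f":25}
After op 21 (replace /f 25): {"a":11,"ee":49,"f":25}
After op 22 (add /a 0): {"a":0,"ee":49,"f":25}
After op 23 (replace /ee 47): {"a":0,"ee":47,"f":25}
Size at the root: 3

Answer: 3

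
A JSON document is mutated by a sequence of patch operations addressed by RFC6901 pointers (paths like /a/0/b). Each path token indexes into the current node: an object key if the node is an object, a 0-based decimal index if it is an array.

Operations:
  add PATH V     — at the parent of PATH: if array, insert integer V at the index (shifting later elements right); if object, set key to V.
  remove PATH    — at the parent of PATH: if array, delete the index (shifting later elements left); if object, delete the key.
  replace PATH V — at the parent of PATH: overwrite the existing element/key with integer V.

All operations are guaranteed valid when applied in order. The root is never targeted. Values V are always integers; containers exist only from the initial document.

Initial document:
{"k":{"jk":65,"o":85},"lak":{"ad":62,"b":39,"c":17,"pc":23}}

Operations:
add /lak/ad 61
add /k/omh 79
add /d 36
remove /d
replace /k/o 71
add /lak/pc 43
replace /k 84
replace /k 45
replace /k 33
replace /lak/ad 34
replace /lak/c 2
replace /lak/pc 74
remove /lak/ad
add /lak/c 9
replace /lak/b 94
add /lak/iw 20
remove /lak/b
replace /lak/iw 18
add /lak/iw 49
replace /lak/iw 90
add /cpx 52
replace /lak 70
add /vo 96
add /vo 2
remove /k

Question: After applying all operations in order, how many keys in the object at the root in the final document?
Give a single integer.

After op 1 (add /lak/ad 61): {"k":{"jk":65,"o":85},"lak":{"ad":61,"b":39,"c":17,"pc":23}}
After op 2 (add /k/omh 79): {"k":{"jk":65,"o":85,"omh":79},"lak":{"ad":61,"b":39,"c":17,"pc":23}}
After op 3 (add /d 36): {"d":36,"k":{"jk":65,"o":85,"omh":79},"lak":{"ad":61,"b":39,"c":17,"pc":23}}
After op 4 (remove /d): {"k":{"jk":65,"o":85,"omh":79},"lak":{"ad":61,"b":39,"c":17,"pc":23}}
After op 5 (replace /k/o 71): {"k":{"jk":65,"o":71,"omh":79},"lak":{"ad":61,"b":39,"c":17,"pc":23}}
After op 6 (add /lak/pc 43): {"k":{"jk":65,"o":71,"omh":79},"lak":{"ad":61,"b":39,"c":17,"pc":43}}
After op 7 (replace /k 84): {"k":84,"lak":{"ad":61,"b":39,"c":17,"pc":43}}
After op 8 (replace /k 45): {"k":45,"lak":{"ad":61,"b":39,"c":17,"pc":43}}
After op 9 (replace /k 33): {"k":33,"lak":{"ad":61,"b":39,"c":17,"pc":43}}
After op 10 (replace /lak/ad 34): {"k":33,"lak":{"ad":34,"b":39,"c":17,"pc":43}}
After op 11 (replace /lak/c 2): {"k":33,"lak":{"ad":34,"b":39,"c":2,"pc":43}}
After op 12 (replace /lak/pc 74): {"k":33,"lak":{"ad":34,"b":39,"c":2,"pc":74}}
After op 13 (remove /lak/ad): {"k":33,"lak":{"b":39,"c":2,"pc":74}}
After op 14 (add /lak/c 9): {"k":33,"lak":{"b":39,"c":9,"pc":74}}
After op 15 (replace /lak/b 94): {"k":33,"lak":{"b":94,"c":9,"pc":74}}
After op 16 (add /lak/iw 20): {"k":33,"lak":{"b":94,"c":9,"iw":20,"pc":74}}
After op 17 (remove /lak/b): {"k":33,"lak":{"c":9,"iw":20,"pc":74}}
After op 18 (replace /lak/iw 18): {"k":33,"lak":{"c":9,"iw":18,"pc":74}}
After op 19 (add /lak/iw 49): {"k":33,"lak":{"c":9,"iw":49,"pc":74}}
After op 20 (replace /lak/iw 90): {"k":33,"lak":{"c":9,"iw":90,"pc":74}}
After op 21 (add /cpx 52): {"cpx":52,"k":33,"lak":{"c":9,"iw":90,"pc":74}}
After op 22 (replace /lak 70): {"cpx":52,"k":33,"lak":70}
After op 23 (add /vo 96): {"cpx":52,"k":33,"lak":70,"vo":96}
After op 24 (add /vo 2): {"cpx":52,"k":33,"lak":70,"vo":2}
After op 25 (remove /k): {"cpx":52,"lak":70,"vo":2}
Size at the root: 3

Answer: 3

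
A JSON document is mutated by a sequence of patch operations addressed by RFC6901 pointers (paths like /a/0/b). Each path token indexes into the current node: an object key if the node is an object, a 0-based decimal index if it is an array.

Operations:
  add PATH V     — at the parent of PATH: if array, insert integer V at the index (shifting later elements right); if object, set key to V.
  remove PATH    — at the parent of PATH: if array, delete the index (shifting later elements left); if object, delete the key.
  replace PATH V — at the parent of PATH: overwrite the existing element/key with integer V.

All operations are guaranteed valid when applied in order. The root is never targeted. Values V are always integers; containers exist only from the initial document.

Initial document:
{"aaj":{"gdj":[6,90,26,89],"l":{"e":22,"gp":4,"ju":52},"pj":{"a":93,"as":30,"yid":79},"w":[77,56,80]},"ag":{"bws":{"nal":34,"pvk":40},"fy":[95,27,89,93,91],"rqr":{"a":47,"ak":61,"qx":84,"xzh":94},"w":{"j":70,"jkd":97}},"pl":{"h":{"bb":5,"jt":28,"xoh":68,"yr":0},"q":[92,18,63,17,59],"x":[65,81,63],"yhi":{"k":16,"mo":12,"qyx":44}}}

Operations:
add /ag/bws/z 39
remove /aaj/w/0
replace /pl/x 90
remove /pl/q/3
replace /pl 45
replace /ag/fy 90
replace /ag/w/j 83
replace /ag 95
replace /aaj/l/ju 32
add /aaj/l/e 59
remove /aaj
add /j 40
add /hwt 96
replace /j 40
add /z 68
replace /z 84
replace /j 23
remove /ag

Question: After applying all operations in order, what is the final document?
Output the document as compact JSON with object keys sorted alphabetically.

After op 1 (add /ag/bws/z 39): {"aaj":{"gdj":[6,90,26,89],"l":{"e":22,"gp":4,"ju":52},"pj":{"a":93,"as":30,"yid":79},"w":[77,56,80]},"ag":{"bws":{"nal":34,"pvk":40,"z":39},"fy":[95,27,89,93,91],"rqr":{"a":47,"ak":61,"qx":84,"xzh":94},"w":{"j":70,"jkd":97}},"pl":{"h":{"bb":5,"jt":28,"xoh":68,"yr":0},"q":[92,18,63,17,59],"x":[65,81,63],"yhi":{"k":16,"mo":12,"qyx":44}}}
After op 2 (remove /aaj/w/0): {"aaj":{"gdj":[6,90,26,89],"l":{"e":22,"gp":4,"ju":52},"pj":{"a":93,"as":30,"yid":79},"w":[56,80]},"ag":{"bws":{"nal":34,"pvk":40,"z":39},"fy":[95,27,89,93,91],"rqr":{"a":47,"ak":61,"qx":84,"xzh":94},"w":{"j":70,"jkd":97}},"pl":{"h":{"bb":5,"jt":28,"xoh":68,"yr":0},"q":[92,18,63,17,59],"x":[65,81,63],"yhi":{"k":16,"mo":12,"qyx":44}}}
After op 3 (replace /pl/x 90): {"aaj":{"gdj":[6,90,26,89],"l":{"e":22,"gp":4,"ju":52},"pj":{"a":93,"as":30,"yid":79},"w":[56,80]},"ag":{"bws":{"nal":34,"pvk":40,"z":39},"fy":[95,27,89,93,91],"rqr":{"a":47,"ak":61,"qx":84,"xzh":94},"w":{"j":70,"jkd":97}},"pl":{"h":{"bb":5,"jt":28,"xoh":68,"yr":0},"q":[92,18,63,17,59],"x":90,"yhi":{"k":16,"mo":12,"qyx":44}}}
After op 4 (remove /pl/q/3): {"aaj":{"gdj":[6,90,26,89],"l":{"e":22,"gp":4,"ju":52},"pj":{"a":93,"as":30,"yid":79},"w":[56,80]},"ag":{"bws":{"nal":34,"pvk":40,"z":39},"fy":[95,27,89,93,91],"rqr":{"a":47,"ak":61,"qx":84,"xzh":94},"w":{"j":70,"jkd":97}},"pl":{"h":{"bb":5,"jt":28,"xoh":68,"yr":0},"q":[92,18,63,59],"x":90,"yhi":{"k":16,"mo":12,"qyx":44}}}
After op 5 (replace /pl 45): {"aaj":{"gdj":[6,90,26,89],"l":{"e":22,"gp":4,"ju":52},"pj":{"a":93,"as":30,"yid":79},"w":[56,80]},"ag":{"bws":{"nal":34,"pvk":40,"z":39},"fy":[95,27,89,93,91],"rqr":{"a":47,"ak":61,"qx":84,"xzh":94},"w":{"j":70,"jkd":97}},"pl":45}
After op 6 (replace /ag/fy 90): {"aaj":{"gdj":[6,90,26,89],"l":{"e":22,"gp":4,"ju":52},"pj":{"a":93,"as":30,"yid":79},"w":[56,80]},"ag":{"bws":{"nal":34,"pvk":40,"z":39},"fy":90,"rqr":{"a":47,"ak":61,"qx":84,"xzh":94},"w":{"j":70,"jkd":97}},"pl":45}
After op 7 (replace /ag/w/j 83): {"aaj":{"gdj":[6,90,26,89],"l":{"e":22,"gp":4,"ju":52},"pj":{"a":93,"as":30,"yid":79},"w":[56,80]},"ag":{"bws":{"nal":34,"pvk":40,"z":39},"fy":90,"rqr":{"a":47,"ak":61,"qx":84,"xzh":94},"w":{"j":83,"jkd":97}},"pl":45}
After op 8 (replace /ag 95): {"aaj":{"gdj":[6,90,26,89],"l":{"e":22,"gp":4,"ju":52},"pj":{"a":93,"as":30,"yid":79},"w":[56,80]},"ag":95,"pl":45}
After op 9 (replace /aaj/l/ju 32): {"aaj":{"gdj":[6,90,26,89],"l":{"e":22,"gp":4,"ju":32},"pj":{"a":93,"as":30,"yid":79},"w":[56,80]},"ag":95,"pl":45}
After op 10 (add /aaj/l/e 59): {"aaj":{"gdj":[6,90,26,89],"l":{"e":59,"gp":4,"ju":32},"pj":{"a":93,"as":30,"yid":79},"w":[56,80]},"ag":95,"pl":45}
After op 11 (remove /aaj): {"ag":95,"pl":45}
After op 12 (add /j 40): {"ag":95,"j":40,"pl":45}
After op 13 (add /hwt 96): {"ag":95,"hwt":96,"j":40,"pl":45}
After op 14 (replace /j 40): {"ag":95,"hwt":96,"j":40,"pl":45}
After op 15 (add /z 68): {"ag":95,"hwt":96,"j":40,"pl":45,"z":68}
After op 16 (replace /z 84): {"ag":95,"hwt":96,"j":40,"pl":45,"z":84}
After op 17 (replace /j 23): {"ag":95,"hwt":96,"j":23,"pl":45,"z":84}
After op 18 (remove /ag): {"hwt":96,"j":23,"pl":45,"z":84}

Answer: {"hwt":96,"j":23,"pl":45,"z":84}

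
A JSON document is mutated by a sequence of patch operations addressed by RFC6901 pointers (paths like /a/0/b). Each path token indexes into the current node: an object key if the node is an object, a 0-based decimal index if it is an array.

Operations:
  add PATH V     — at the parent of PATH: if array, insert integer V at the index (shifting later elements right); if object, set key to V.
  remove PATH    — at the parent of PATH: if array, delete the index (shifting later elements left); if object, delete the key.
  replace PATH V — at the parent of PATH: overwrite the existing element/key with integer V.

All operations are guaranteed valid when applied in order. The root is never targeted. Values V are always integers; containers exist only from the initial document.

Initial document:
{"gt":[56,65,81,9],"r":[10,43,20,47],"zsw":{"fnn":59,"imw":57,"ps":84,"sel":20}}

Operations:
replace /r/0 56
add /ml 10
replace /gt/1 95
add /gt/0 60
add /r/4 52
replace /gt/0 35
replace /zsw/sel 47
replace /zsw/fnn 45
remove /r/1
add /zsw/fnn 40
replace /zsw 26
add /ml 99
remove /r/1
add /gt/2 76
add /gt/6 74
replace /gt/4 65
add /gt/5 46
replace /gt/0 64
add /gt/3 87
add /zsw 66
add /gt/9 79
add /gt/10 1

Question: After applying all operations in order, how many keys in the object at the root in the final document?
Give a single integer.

Answer: 4

Derivation:
After op 1 (replace /r/0 56): {"gt":[56,65,81,9],"r":[56,43,20,47],"zsw":{"fnn":59,"imw":57,"ps":84,"sel":20}}
After op 2 (add /ml 10): {"gt":[56,65,81,9],"ml":10,"r":[56,43,20,47],"zsw":{"fnn":59,"imw":57,"ps":84,"sel":20}}
After op 3 (replace /gt/1 95): {"gt":[56,95,81,9],"ml":10,"r":[56,43,20,47],"zsw":{"fnn":59,"imw":57,"ps":84,"sel":20}}
After op 4 (add /gt/0 60): {"gt":[60,56,95,81,9],"ml":10,"r":[56,43,20,47],"zsw":{"fnn":59,"imw":57,"ps":84,"sel":20}}
After op 5 (add /r/4 52): {"gt":[60,56,95,81,9],"ml":10,"r":[56,43,20,47,52],"zsw":{"fnn":59,"imw":57,"ps":84,"sel":20}}
After op 6 (replace /gt/0 35): {"gt":[35,56,95,81,9],"ml":10,"r":[56,43,20,47,52],"zsw":{"fnn":59,"imw":57,"ps":84,"sel":20}}
After op 7 (replace /zsw/sel 47): {"gt":[35,56,95,81,9],"ml":10,"r":[56,43,20,47,52],"zsw":{"fnn":59,"imw":57,"ps":84,"sel":47}}
After op 8 (replace /zsw/fnn 45): {"gt":[35,56,95,81,9],"ml":10,"r":[56,43,20,47,52],"zsw":{"fnn":45,"imw":57,"ps":84,"sel":47}}
After op 9 (remove /r/1): {"gt":[35,56,95,81,9],"ml":10,"r":[56,20,47,52],"zsw":{"fnn":45,"imw":57,"ps":84,"sel":47}}
After op 10 (add /zsw/fnn 40): {"gt":[35,56,95,81,9],"ml":10,"r":[56,20,47,52],"zsw":{"fnn":40,"imw":57,"ps":84,"sel":47}}
After op 11 (replace /zsw 26): {"gt":[35,56,95,81,9],"ml":10,"r":[56,20,47,52],"zsw":26}
After op 12 (add /ml 99): {"gt":[35,56,95,81,9],"ml":99,"r":[56,20,47,52],"zsw":26}
After op 13 (remove /r/1): {"gt":[35,56,95,81,9],"ml":99,"r":[56,47,52],"zsw":26}
After op 14 (add /gt/2 76): {"gt":[35,56,76,95,81,9],"ml":99,"r":[56,47,52],"zsw":26}
After op 15 (add /gt/6 74): {"gt":[35,56,76,95,81,9,74],"ml":99,"r":[56,47,52],"zsw":26}
After op 16 (replace /gt/4 65): {"gt":[35,56,76,95,65,9,74],"ml":99,"r":[56,47,52],"zsw":26}
After op 17 (add /gt/5 46): {"gt":[35,56,76,95,65,46,9,74],"ml":99,"r":[56,47,52],"zsw":26}
After op 18 (replace /gt/0 64): {"gt":[64,56,76,95,65,46,9,74],"ml":99,"r":[56,47,52],"zsw":26}
After op 19 (add /gt/3 87): {"gt":[64,56,76,87,95,65,46,9,74],"ml":99,"r":[56,47,52],"zsw":26}
After op 20 (add /zsw 66): {"gt":[64,56,76,87,95,65,46,9,74],"ml":99,"r":[56,47,52],"zsw":66}
After op 21 (add /gt/9 79): {"gt":[64,56,76,87,95,65,46,9,74,79],"ml":99,"r":[56,47,52],"zsw":66}
After op 22 (add /gt/10 1): {"gt":[64,56,76,87,95,65,46,9,74,79,1],"ml":99,"r":[56,47,52],"zsw":66}
Size at the root: 4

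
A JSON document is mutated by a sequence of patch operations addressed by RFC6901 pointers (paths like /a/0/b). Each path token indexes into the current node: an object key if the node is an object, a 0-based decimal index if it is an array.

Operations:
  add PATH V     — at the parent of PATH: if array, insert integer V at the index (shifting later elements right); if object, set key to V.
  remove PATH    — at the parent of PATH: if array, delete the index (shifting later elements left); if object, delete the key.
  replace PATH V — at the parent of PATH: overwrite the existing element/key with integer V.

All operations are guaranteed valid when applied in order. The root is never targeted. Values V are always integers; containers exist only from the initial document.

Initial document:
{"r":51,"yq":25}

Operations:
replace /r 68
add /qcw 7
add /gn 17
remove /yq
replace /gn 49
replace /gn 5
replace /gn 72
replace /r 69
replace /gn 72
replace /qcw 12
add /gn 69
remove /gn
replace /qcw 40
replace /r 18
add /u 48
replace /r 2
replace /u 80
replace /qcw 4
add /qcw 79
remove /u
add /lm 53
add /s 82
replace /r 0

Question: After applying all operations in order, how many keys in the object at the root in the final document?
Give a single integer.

Answer: 4

Derivation:
After op 1 (replace /r 68): {"r":68,"yq":25}
After op 2 (add /qcw 7): {"qcw":7,"r":68,"yq":25}
After op 3 (add /gn 17): {"gn":17,"qcw":7,"r":68,"yq":25}
After op 4 (remove /yq): {"gn":17,"qcw":7,"r":68}
After op 5 (replace /gn 49): {"gn":49,"qcw":7,"r":68}
After op 6 (replace /gn 5): {"gn":5,"qcw":7,"r":68}
After op 7 (replace /gn 72): {"gn":72,"qcw":7,"r":68}
After op 8 (replace /r 69): {"gn":72,"qcw":7,"r":69}
After op 9 (replace /gn 72): {"gn":72,"qcw":7,"r":69}
After op 10 (replace /qcw 12): {"gn":72,"qcw":12,"r":69}
After op 11 (add /gn 69): {"gn":69,"qcw":12,"r":69}
After op 12 (remove /gn): {"qcw":12,"r":69}
After op 13 (replace /qcw 40): {"qcw":40,"r":69}
After op 14 (replace /r 18): {"qcw":40,"r":18}
After op 15 (add /u 48): {"qcw":40,"r":18,"u":48}
After op 16 (replace /r 2): {"qcw":40,"r":2,"u":48}
After op 17 (replace /u 80): {"qcw":40,"r":2,"u":80}
After op 18 (replace /qcw 4): {"qcw":4,"r":2,"u":80}
After op 19 (add /qcw 79): {"qcw":79,"r":2,"u":80}
After op 20 (remove /u): {"qcw":79,"r":2}
After op 21 (add /lm 53): {"lm":53,"qcw":79,"r":2}
After op 22 (add /s 82): {"lm":53,"qcw":79,"r":2,"s":82}
After op 23 (replace /r 0): {"lm":53,"qcw":79,"r":0,"s":82}
Size at the root: 4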